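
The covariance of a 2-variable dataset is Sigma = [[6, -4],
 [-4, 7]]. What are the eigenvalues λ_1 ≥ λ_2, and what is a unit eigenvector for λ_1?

Step 1 — characteristic polynomial of 2×2 Sigma:
  det(Sigma - λI) = λ² - trace · λ + det = 0.
  trace = 6 + 7 = 13, det = 6·7 - (-4)² = 26.
Step 2 — discriminant:
  Δ = trace² - 4·det = 169 - 104 = 65.
Step 3 — eigenvalues:
  λ = (trace ± √Δ)/2 = (13 ± 8.0623)/2,
  λ_1 = 10.5311,  λ_2 = 2.4689.

Step 4 — unit eigenvector for λ_1: solve (Sigma - λ_1 I)v = 0. First row:
  (6 - 10.5311)·v_x + (-4)·v_y = 0, i.e. (-4.5311)·v_x + (-4)·v_y = 0,
  so v ∝ (b, λ_1 - a) = (-4, 4.5311); multiply by -1 so the first entry is positive: u = (4, -4.5311).
  ||u|| = √((4)² + (-4.5311)²) = √(36.5311) ≈ 6.0441,
  v_1 = u/||u|| ≈ (0.6618, -0.7497) (||v_1|| = 1).

λ_1 = 10.5311,  λ_2 = 2.4689;  v_1 ≈ (0.6618, -0.7497)


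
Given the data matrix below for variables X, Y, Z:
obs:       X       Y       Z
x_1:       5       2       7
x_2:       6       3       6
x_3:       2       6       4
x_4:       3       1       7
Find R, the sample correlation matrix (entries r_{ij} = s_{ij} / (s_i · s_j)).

Step 1 — column means:
  mean(X) = (5 + 6 + 2 + 3) / 4 = 16/4 = 4
  mean(Y) = (2 + 3 + 6 + 1) / 4 = 12/4 = 3
  mean(Z) = (7 + 6 + 4 + 7) / 4 = 24/4 = 6

Step 2 — sample variances and covariances s[i,j] = (1/(n-1)) · Σ_k (x_{k,i} - mean_i) · (x_{k,j} - mean_j), with n-1 = 3:
  s[X,X] = ((1)·(1) + (2)·(2) + (-2)·(-2) + (-1)·(-1)) / 3 = 10/3 = 3.3333
  s[X,Y] = ((1)·(-1) + (2)·(0) + (-2)·(3) + (-1)·(-2)) / 3 = -5/3 = -1.6667
  s[X,Z] = ((1)·(1) + (2)·(0) + (-2)·(-2) + (-1)·(1)) / 3 = 4/3 = 1.3333
  s[Y,Y] = ((-1)·(-1) + (0)·(0) + (3)·(3) + (-2)·(-2)) / 3 = 14/3 = 4.6667
  s[Y,Z] = ((-1)·(1) + (0)·(0) + (3)·(-2) + (-2)·(1)) / 3 = -9/3 = -3
  s[Z,Z] = ((1)·(1) + (0)·(0) + (-2)·(-2) + (1)·(1)) / 3 = 6/3 = 2
  Sample standard deviations s_i = √(s[i,i]):
  s(X) = √(3.3333) = 1.8257
  s(Y) = √(4.6667) = 2.1602
  s(Z) = √(2) = 1.4142

Step 3 — r_{ij} = s_{ij} / (s_i · s_j):
  r[X,X] = 1 (diagonal).
  r[X,Y] = -1.6667 / (1.8257 · 2.1602) = -1.6667 / 3.9441 = -0.4226
  r[X,Z] = 1.3333 / (1.8257 · 1.4142) = 1.3333 / 2.582 = 0.5164
  r[Y,Y] = 1 (diagonal).
  r[Y,Z] = -3 / (2.1602 · 1.4142) = -3 / 3.0551 = -0.982
  r[Z,Z] = 1 (diagonal).

R is symmetric with unit diagonal. Assembling:

R = [[1, -0.4226, 0.5164],
 [-0.4226, 1, -0.982],
 [0.5164, -0.982, 1]]


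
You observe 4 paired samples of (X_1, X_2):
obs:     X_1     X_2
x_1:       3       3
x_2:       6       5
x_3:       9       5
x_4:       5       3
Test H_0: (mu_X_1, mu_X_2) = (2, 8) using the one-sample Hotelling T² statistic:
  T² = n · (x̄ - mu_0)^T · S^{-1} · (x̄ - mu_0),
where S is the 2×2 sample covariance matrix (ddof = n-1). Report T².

Step 1 — sample mean vector:
  mean(X_1) = (3 + 6 + 9 + 5) / 4 = 23/4 = 5.75
  mean(X_2) = (3 + 5 + 5 + 3) / 4 = 16/4 = 4
  x̄ = (5.75, 4),  deviation x̄ - mu_0 = (5.75, 4) - (2, 8) = (3.75, -4).

Step 2 — sample covariance matrix, S[i,j] = (1/(n-1)) · Σ_k (x_{k,i} - mean_i) · (x_{k,j} - mean_j), divisor n-1 = 3:
  S[X_1,X_1] = ((-2.75)·(-2.75) + (0.25)·(0.25) + (3.25)·(3.25) + (-0.75)·(-0.75)) / 3 = 18.75/3 = 6.25
  S[X_1,X_2] = ((-2.75)·(-1) + (0.25)·(1) + (3.25)·(1) + (-0.75)·(-1)) / 3 = 7/3 = 2.3333
  S[X_2,X_2] = ((-1)·(-1) + (1)·(1) + (1)·(1) + (-1)·(-1)) / 3 = 4/3 = 1.3333
  S = [[6.25, 2.3333],
 [2.3333, 1.3333]].

Step 3 — invert S. det(S) = 6.25·1.3333 - (2.3333)² = 2.8889.
  S^{-1} = (1/det) · [[d, -b], [-b, a]] = [[0.4615, -0.8077],
 [-0.8077, 2.1635]].

Step 4 — quadratic form (x̄ - mu_0)^T · S^{-1} · (x̄ - mu_0):
  S^{-1} · (x̄ - mu_0) = (4.9615, -11.6827),
  (x̄ - mu_0)^T · [...] = (3.75)·(4.9615) + (-4)·(-11.6827) = 65.3365.

Step 5 — scale by n: T² = 4 · 65.3365 = 261.3462.

T² ≈ 261.3462


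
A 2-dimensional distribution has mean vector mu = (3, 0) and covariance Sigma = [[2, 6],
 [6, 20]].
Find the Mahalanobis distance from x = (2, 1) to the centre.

Step 1 — centre the observation: (x - mu) = (-1, 1).

Step 2 — invert Sigma. det(Sigma) = 2·20 - (6)² = 4.
  Sigma^{-1} = (1/det) · [[d, -b], [-b, a]] = [[5, -1.5],
 [-1.5, 0.5]].

Step 3 — form the quadratic (x - mu)^T · Sigma^{-1} · (x - mu):
  Sigma^{-1} · (x - mu) = (-6.5, 2).
  (x - mu)^T · [Sigma^{-1} · (x - mu)] = (-1)·(-6.5) + (1)·(2) = 8.5.

Step 4 — take square root: d = √(8.5) ≈ 2.9155.

d(x, mu) = √(8.5) ≈ 2.9155


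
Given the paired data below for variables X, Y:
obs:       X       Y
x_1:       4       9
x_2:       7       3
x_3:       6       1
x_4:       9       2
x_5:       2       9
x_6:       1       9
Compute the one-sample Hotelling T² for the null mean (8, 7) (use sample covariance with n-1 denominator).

Step 1 — sample mean vector:
  mean(X) = (4 + 7 + 6 + 9 + 2 + 1) / 6 = 29/6 = 4.8333
  mean(Y) = (9 + 3 + 1 + 2 + 9 + 9) / 6 = 33/6 = 5.5
  x̄ = (4.8333, 5.5),  deviation x̄ - mu_0 = (4.8333, 5.5) - (8, 7) = (-3.1667, -1.5).

Step 2 — sample covariance matrix, S[i,j] = (1/(n-1)) · Σ_k (x_{k,i} - mean_i) · (x_{k,j} - mean_j), divisor n-1 = 5:
  S[X,X] = ((-0.8333)·(-0.8333) + (2.1667)·(2.1667) + (1.1667)·(1.1667) + (4.1667)·(4.1667) + (-2.8333)·(-2.8333) + (-3.8333)·(-3.8333)) / 5 = 46.8333/5 = 9.3667
  S[X,Y] = ((-0.8333)·(3.5) + (2.1667)·(-2.5) + (1.1667)·(-4.5) + (4.1667)·(-3.5) + (-2.8333)·(3.5) + (-3.8333)·(3.5)) / 5 = -51.5/5 = -10.3
  S[Y,Y] = ((3.5)·(3.5) + (-2.5)·(-2.5) + (-4.5)·(-4.5) + (-3.5)·(-3.5) + (3.5)·(3.5) + (3.5)·(3.5)) / 5 = 75.5/5 = 15.1
  S = [[9.3667, -10.3],
 [-10.3, 15.1]].

Step 3 — invert S. det(S) = 9.3667·15.1 - (-10.3)² = 35.3467.
  S^{-1} = (1/det) · [[d, -b], [-b, a]] = [[0.4272, 0.2914],
 [0.2914, 0.265]].

Step 4 — quadratic form (x̄ - mu_0)^T · S^{-1} · (x̄ - mu_0):
  S^{-1} · (x̄ - mu_0) = (-1.7899, -1.3203),
  (x̄ - mu_0)^T · [...] = (-3.1667)·(-1.7899) + (-1.5)·(-1.3203) = 7.6484.

Step 5 — scale by n: T² = 6 · 7.6484 = 45.8902.

T² ≈ 45.8902


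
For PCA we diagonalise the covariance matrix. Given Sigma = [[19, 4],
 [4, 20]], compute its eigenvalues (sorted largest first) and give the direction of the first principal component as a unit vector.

Step 1 — characteristic polynomial of 2×2 Sigma:
  det(Sigma - λI) = λ² - trace · λ + det = 0.
  trace = 19 + 20 = 39, det = 19·20 - (4)² = 364.
Step 2 — discriminant:
  Δ = trace² - 4·det = 1521 - 1456 = 65.
Step 3 — eigenvalues:
  λ = (trace ± √Δ)/2 = (39 ± 8.0623)/2,
  λ_1 = 23.5311,  λ_2 = 15.4689.

Step 4 — unit eigenvector for λ_1: solve (Sigma - λ_1 I)v = 0. First row:
  (19 - 23.5311)·v_x + (4)·v_y = 0, i.e. (-4.5311)·v_x + (4)·v_y = 0,
  so v ∝ (b, λ_1 - a) = (4, 4.5311) = u.
  ||u|| = √((4)² + (4.5311)²) = √(36.5311) ≈ 6.0441,
  v_1 = u/||u|| ≈ (0.6618, 0.7497) (||v_1|| = 1).

λ_1 = 23.5311,  λ_2 = 15.4689;  v_1 ≈ (0.6618, 0.7497)


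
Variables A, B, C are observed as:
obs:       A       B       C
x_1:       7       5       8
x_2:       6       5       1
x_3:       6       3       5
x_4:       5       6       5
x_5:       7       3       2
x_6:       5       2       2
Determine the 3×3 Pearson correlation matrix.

Step 1 — column means:
  mean(A) = (7 + 6 + 6 + 5 + 7 + 5) / 6 = 36/6 = 6
  mean(B) = (5 + 5 + 3 + 6 + 3 + 2) / 6 = 24/6 = 4
  mean(C) = (8 + 1 + 5 + 5 + 2 + 2) / 6 = 23/6 = 3.8333

Step 2 — sample variances and covariances s[i,j] = (1/(n-1)) · Σ_k (x_{k,i} - mean_i) · (x_{k,j} - mean_j), with n-1 = 5:
  s[A,A] = ((1)·(1) + (0)·(0) + (0)·(0) + (-1)·(-1) + (1)·(1) + (-1)·(-1)) / 5 = 4/5 = 0.8
  s[A,B] = ((1)·(1) + (0)·(1) + (0)·(-1) + (-1)·(2) + (1)·(-1) + (-1)·(-2)) / 5 = 0/5 = 0
  s[A,C] = ((1)·(4.1667) + (0)·(-2.8333) + (0)·(1.1667) + (-1)·(1.1667) + (1)·(-1.8333) + (-1)·(-1.8333)) / 5 = 3/5 = 0.6
  s[B,B] = ((1)·(1) + (1)·(1) + (-1)·(-1) + (2)·(2) + (-1)·(-1) + (-2)·(-2)) / 5 = 12/5 = 2.4
  s[B,C] = ((1)·(4.1667) + (1)·(-2.8333) + (-1)·(1.1667) + (2)·(1.1667) + (-1)·(-1.8333) + (-2)·(-1.8333)) / 5 = 8/5 = 1.6
  s[C,C] = ((4.1667)·(4.1667) + (-2.8333)·(-2.8333) + (1.1667)·(1.1667) + (1.1667)·(1.1667) + (-1.8333)·(-1.8333) + (-1.8333)·(-1.8333)) / 5 = 34.8333/5 = 6.9667
  Sample standard deviations s_i = √(s[i,i]):
  s(A) = √(0.8) = 0.8944
  s(B) = √(2.4) = 1.5492
  s(C) = √(6.9667) = 2.6394

Step 3 — r_{ij} = s_{ij} / (s_i · s_j):
  r[A,A] = 1 (diagonal).
  r[A,B] = 0 / (0.8944 · 1.5492) = 0 / 1.3856 = 0
  r[A,C] = 0.6 / (0.8944 · 2.6394) = 0.6 / 2.3608 = 0.2542
  r[B,B] = 1 (diagonal).
  r[B,C] = 1.6 / (1.5492 · 2.6394) = 1.6 / 4.089 = 0.3913
  r[C,C] = 1 (diagonal).

R is symmetric with unit diagonal. Assembling:

R = [[1, 0, 0.2542],
 [0, 1, 0.3913],
 [0.2542, 0.3913, 1]]


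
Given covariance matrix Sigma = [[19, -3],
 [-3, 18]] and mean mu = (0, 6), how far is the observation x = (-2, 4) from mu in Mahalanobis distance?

Step 1 — centre the observation: (x - mu) = (-2, -2).

Step 2 — invert Sigma. det(Sigma) = 19·18 - (-3)² = 333.
  Sigma^{-1} = (1/det) · [[d, -b], [-b, a]] = [[0.0541, 0.009],
 [0.009, 0.0571]].

Step 3 — form the quadratic (x - mu)^T · Sigma^{-1} · (x - mu):
  Sigma^{-1} · (x - mu) = (-0.1261, -0.1321).
  (x - mu)^T · [Sigma^{-1} · (x - mu)] = (-2)·(-0.1261) + (-2)·(-0.1321) = 0.5165.

Step 4 — take square root: d = √(0.5165) ≈ 0.7187.

d(x, mu) = √(0.5165) ≈ 0.7187


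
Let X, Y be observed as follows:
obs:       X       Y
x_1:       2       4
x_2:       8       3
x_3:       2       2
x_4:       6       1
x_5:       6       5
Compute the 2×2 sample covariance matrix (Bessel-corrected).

Step 1 — column means:
  mean(X) = (2 + 8 + 2 + 6 + 6) / 5 = 24/5 = 4.8
  mean(Y) = (4 + 3 + 2 + 1 + 5) / 5 = 15/5 = 3

Step 2 — sample covariance S[i,j] = (1/(n-1)) · Σ_k (x_{k,i} - mean_i) · (x_{k,j} - mean_j), with n-1 = 4.
  S[X,X] = ((-2.8)·(-2.8) + (3.2)·(3.2) + (-2.8)·(-2.8) + (1.2)·(1.2) + (1.2)·(1.2)) / 4 = 28.8/4 = 7.2
  S[X,Y] = ((-2.8)·(1) + (3.2)·(0) + (-2.8)·(-1) + (1.2)·(-2) + (1.2)·(2)) / 4 = 0/4 = 0
  S[Y,Y] = ((1)·(1) + (0)·(0) + (-1)·(-1) + (-2)·(-2) + (2)·(2)) / 4 = 10/4 = 2.5

S is symmetric (S[j,i] = S[i,j]). Assembling:

S = [[7.2, 0],
 [0, 2.5]]


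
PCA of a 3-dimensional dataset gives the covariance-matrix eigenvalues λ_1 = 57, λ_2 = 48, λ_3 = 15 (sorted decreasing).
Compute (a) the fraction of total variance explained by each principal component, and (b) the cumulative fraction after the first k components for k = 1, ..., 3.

Step 1 — total variance = trace(Sigma) = Σ λ_i = 57 + 48 + 15 = 120.

Step 2 — fraction explained by component i = λ_i / Σ λ:
  PC1: 57/120 = 0.475
  PC2: 48/120 = 0.4
  PC3: 15/120 = 0.125

Step 3 — cumulative fraction after k components = (λ_1 + ... + λ_k) / Σ λ:
  k = 1: 57/120 = 0.475
  k = 2: (57 + 48)/120 = 105/120 = 0.875
  k = 3: (57 + 48 + 15)/120 = 120/120 = 1

Summary (fraction, with percent):

explained: PC1 0.475 (47.5%), PC2 0.4 (40%), PC3 0.125 (12.5%);  cumulative: 0.475, 0.875, 1


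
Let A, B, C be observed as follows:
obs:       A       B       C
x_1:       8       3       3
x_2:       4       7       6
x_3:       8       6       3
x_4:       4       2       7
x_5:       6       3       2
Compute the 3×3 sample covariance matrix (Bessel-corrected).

Step 1 — column means:
  mean(A) = (8 + 4 + 8 + 4 + 6) / 5 = 30/5 = 6
  mean(B) = (3 + 7 + 6 + 2 + 3) / 5 = 21/5 = 4.2
  mean(C) = (3 + 6 + 3 + 7 + 2) / 5 = 21/5 = 4.2

Step 2 — sample covariance S[i,j] = (1/(n-1)) · Σ_k (x_{k,i} - mean_i) · (x_{k,j} - mean_j), with n-1 = 4.
  S[A,A] = ((2)·(2) + (-2)·(-2) + (2)·(2) + (-2)·(-2) + (0)·(0)) / 4 = 16/4 = 4
  S[A,B] = ((2)·(-1.2) + (-2)·(2.8) + (2)·(1.8) + (-2)·(-2.2) + (0)·(-1.2)) / 4 = 0/4 = 0
  S[A,C] = ((2)·(-1.2) + (-2)·(1.8) + (2)·(-1.2) + (-2)·(2.8) + (0)·(-2.2)) / 4 = -14/4 = -3.5
  S[B,B] = ((-1.2)·(-1.2) + (2.8)·(2.8) + (1.8)·(1.8) + (-2.2)·(-2.2) + (-1.2)·(-1.2)) / 4 = 18.8/4 = 4.7
  S[B,C] = ((-1.2)·(-1.2) + (2.8)·(1.8) + (1.8)·(-1.2) + (-2.2)·(2.8) + (-1.2)·(-2.2)) / 4 = 0.8/4 = 0.2
  S[C,C] = ((-1.2)·(-1.2) + (1.8)·(1.8) + (-1.2)·(-1.2) + (2.8)·(2.8) + (-2.2)·(-2.2)) / 4 = 18.8/4 = 4.7

S is symmetric (S[j,i] = S[i,j]). Assembling:

S = [[4, 0, -3.5],
 [0, 4.7, 0.2],
 [-3.5, 0.2, 4.7]]


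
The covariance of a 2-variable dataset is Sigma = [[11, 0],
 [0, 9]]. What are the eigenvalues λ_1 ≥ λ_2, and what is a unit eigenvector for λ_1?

Step 1 — characteristic polynomial of 2×2 Sigma:
  det(Sigma - λI) = λ² - trace · λ + det = 0.
  trace = 11 + 9 = 20, det = 11·9 - (0)² = 99.
Step 2 — discriminant:
  Δ = trace² - 4·det = 400 - 396 = 4.
Step 3 — eigenvalues:
  λ = (trace ± √Δ)/2 = (20 ± 2)/2,
  λ_1 = 11,  λ_2 = 9.

Step 4 — unit eigenvector for λ_1: Sigma is diagonal, so its eigenvectors are the coordinate axes. λ_1 = 11 is the diagonal entry on the first coordinate axis, hence
  v_1 = (1, 0) (||v_1|| = 1).

λ_1 = 11,  λ_2 = 9;  v_1 ≈ (1, 0)


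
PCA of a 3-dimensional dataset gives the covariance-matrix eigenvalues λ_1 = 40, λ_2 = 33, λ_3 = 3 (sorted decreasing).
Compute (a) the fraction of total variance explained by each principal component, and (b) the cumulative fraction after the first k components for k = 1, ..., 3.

Step 1 — total variance = trace(Sigma) = Σ λ_i = 40 + 33 + 3 = 76.

Step 2 — fraction explained by component i = λ_i / Σ λ:
  PC1: 40/76 = 0.5263
  PC2: 33/76 = 0.4342
  PC3: 3/76 = 0.0395

Step 3 — cumulative fraction after k components = (λ_1 + ... + λ_k) / Σ λ:
  k = 1: 40/76 = 0.5263
  k = 2: (40 + 33)/76 = 73/76 = 0.9605
  k = 3: (40 + 33 + 3)/76 = 76/76 = 1

Summary (fraction, with percent):

explained: PC1 0.5263 (52.63%), PC2 0.4342 (43.42%), PC3 0.0395 (3.95%);  cumulative: 0.5263, 0.9605, 1


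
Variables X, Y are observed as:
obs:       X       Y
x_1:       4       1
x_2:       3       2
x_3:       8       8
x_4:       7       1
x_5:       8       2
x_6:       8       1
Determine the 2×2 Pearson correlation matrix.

Step 1 — column means:
  mean(X) = (4 + 3 + 8 + 7 + 8 + 8) / 6 = 38/6 = 6.3333
  mean(Y) = (1 + 2 + 8 + 1 + 2 + 1) / 6 = 15/6 = 2.5

Step 2 — sample variances and covariances s[i,j] = (1/(n-1)) · Σ_k (x_{k,i} - mean_i) · (x_{k,j} - mean_j), with n-1 = 5:
  s[X,X] = ((-2.3333)·(-2.3333) + (-3.3333)·(-3.3333) + (1.6667)·(1.6667) + (0.6667)·(0.6667) + (1.6667)·(1.6667) + (1.6667)·(1.6667)) / 5 = 25.3333/5 = 5.0667
  s[X,Y] = ((-2.3333)·(-1.5) + (-3.3333)·(-0.5) + (1.6667)·(5.5) + (0.6667)·(-1.5) + (1.6667)·(-0.5) + (1.6667)·(-1.5)) / 5 = 10/5 = 2
  s[Y,Y] = ((-1.5)·(-1.5) + (-0.5)·(-0.5) + (5.5)·(5.5) + (-1.5)·(-1.5) + (-0.5)·(-0.5) + (-1.5)·(-1.5)) / 5 = 37.5/5 = 7.5
  Sample standard deviations s_i = √(s[i,i]):
  s(X) = √(5.0667) = 2.2509
  s(Y) = √(7.5) = 2.7386

Step 3 — r_{ij} = s_{ij} / (s_i · s_j):
  r[X,X] = 1 (diagonal).
  r[X,Y] = 2 / (2.2509 · 2.7386) = 2 / 6.1644 = 0.3244
  r[Y,Y] = 1 (diagonal).

R is symmetric with unit diagonal. Assembling:

R = [[1, 0.3244],
 [0.3244, 1]]


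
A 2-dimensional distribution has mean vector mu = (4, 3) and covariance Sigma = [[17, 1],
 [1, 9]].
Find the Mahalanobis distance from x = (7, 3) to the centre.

Step 1 — centre the observation: (x - mu) = (3, 0).

Step 2 — invert Sigma. det(Sigma) = 17·9 - (1)² = 152.
  Sigma^{-1} = (1/det) · [[d, -b], [-b, a]] = [[0.0592, -0.0066],
 [-0.0066, 0.1118]].

Step 3 — form the quadratic (x - mu)^T · Sigma^{-1} · (x - mu):
  Sigma^{-1} · (x - mu) = (0.1776, -0.0197).
  (x - mu)^T · [Sigma^{-1} · (x - mu)] = (3)·(0.1776) + (0)·(-0.0197) = 0.5329.

Step 4 — take square root: d = √(0.5329) ≈ 0.73.

d(x, mu) = √(0.5329) ≈ 0.73


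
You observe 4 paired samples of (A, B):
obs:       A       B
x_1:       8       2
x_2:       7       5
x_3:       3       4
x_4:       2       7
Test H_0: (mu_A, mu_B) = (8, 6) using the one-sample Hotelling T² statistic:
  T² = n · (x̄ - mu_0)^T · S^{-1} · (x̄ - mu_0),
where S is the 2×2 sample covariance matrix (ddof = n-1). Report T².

Step 1 — sample mean vector:
  mean(A) = (8 + 7 + 3 + 2) / 4 = 20/4 = 5
  mean(B) = (2 + 5 + 4 + 7) / 4 = 18/4 = 4.5
  x̄ = (5, 4.5),  deviation x̄ - mu_0 = (5, 4.5) - (8, 6) = (-3, -1.5).

Step 2 — sample covariance matrix, S[i,j] = (1/(n-1)) · Σ_k (x_{k,i} - mean_i) · (x_{k,j} - mean_j), divisor n-1 = 3:
  S[A,A] = ((3)·(3) + (2)·(2) + (-2)·(-2) + (-3)·(-3)) / 3 = 26/3 = 8.6667
  S[A,B] = ((3)·(-2.5) + (2)·(0.5) + (-2)·(-0.5) + (-3)·(2.5)) / 3 = -13/3 = -4.3333
  S[B,B] = ((-2.5)·(-2.5) + (0.5)·(0.5) + (-0.5)·(-0.5) + (2.5)·(2.5)) / 3 = 13/3 = 4.3333
  S = [[8.6667, -4.3333],
 [-4.3333, 4.3333]].

Step 3 — invert S. det(S) = 8.6667·4.3333 - (-4.3333)² = 18.7778.
  S^{-1} = (1/det) · [[d, -b], [-b, a]] = [[0.2308, 0.2308],
 [0.2308, 0.4615]].

Step 4 — quadratic form (x̄ - mu_0)^T · S^{-1} · (x̄ - mu_0):
  S^{-1} · (x̄ - mu_0) = (-1.0385, -1.3846),
  (x̄ - mu_0)^T · [...] = (-3)·(-1.0385) + (-1.5)·(-1.3846) = 5.1923.

Step 5 — scale by n: T² = 4 · 5.1923 = 20.7692.

T² ≈ 20.7692


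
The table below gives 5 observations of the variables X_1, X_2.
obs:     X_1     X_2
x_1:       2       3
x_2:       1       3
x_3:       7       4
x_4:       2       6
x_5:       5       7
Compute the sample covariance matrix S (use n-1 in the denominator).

Step 1 — column means:
  mean(X_1) = (2 + 1 + 7 + 2 + 5) / 5 = 17/5 = 3.4
  mean(X_2) = (3 + 3 + 4 + 6 + 7) / 5 = 23/5 = 4.6

Step 2 — sample covariance S[i,j] = (1/(n-1)) · Σ_k (x_{k,i} - mean_i) · (x_{k,j} - mean_j), with n-1 = 4.
  S[X_1,X_1] = ((-1.4)·(-1.4) + (-2.4)·(-2.4) + (3.6)·(3.6) + (-1.4)·(-1.4) + (1.6)·(1.6)) / 4 = 25.2/4 = 6.3
  S[X_1,X_2] = ((-1.4)·(-1.6) + (-2.4)·(-1.6) + (3.6)·(-0.6) + (-1.4)·(1.4) + (1.6)·(2.4)) / 4 = 5.8/4 = 1.45
  S[X_2,X_2] = ((-1.6)·(-1.6) + (-1.6)·(-1.6) + (-0.6)·(-0.6) + (1.4)·(1.4) + (2.4)·(2.4)) / 4 = 13.2/4 = 3.3

S is symmetric (S[j,i] = S[i,j]). Assembling:

S = [[6.3, 1.45],
 [1.45, 3.3]]


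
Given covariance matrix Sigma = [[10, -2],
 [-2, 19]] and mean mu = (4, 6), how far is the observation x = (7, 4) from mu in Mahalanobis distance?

Step 1 — centre the observation: (x - mu) = (3, -2).

Step 2 — invert Sigma. det(Sigma) = 10·19 - (-2)² = 186.
  Sigma^{-1} = (1/det) · [[d, -b], [-b, a]] = [[0.1022, 0.0108],
 [0.0108, 0.0538]].

Step 3 — form the quadratic (x - mu)^T · Sigma^{-1} · (x - mu):
  Sigma^{-1} · (x - mu) = (0.2849, -0.0753).
  (x - mu)^T · [Sigma^{-1} · (x - mu)] = (3)·(0.2849) + (-2)·(-0.0753) = 1.0054.

Step 4 — take square root: d = √(1.0054) ≈ 1.0027.

d(x, mu) = √(1.0054) ≈ 1.0027


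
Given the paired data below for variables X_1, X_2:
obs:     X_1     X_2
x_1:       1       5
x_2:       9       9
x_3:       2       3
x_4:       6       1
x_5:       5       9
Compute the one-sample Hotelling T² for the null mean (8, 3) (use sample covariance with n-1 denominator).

Step 1 — sample mean vector:
  mean(X_1) = (1 + 9 + 2 + 6 + 5) / 5 = 23/5 = 4.6
  mean(X_2) = (5 + 9 + 3 + 1 + 9) / 5 = 27/5 = 5.4
  x̄ = (4.6, 5.4),  deviation x̄ - mu_0 = (4.6, 5.4) - (8, 3) = (-3.4, 2.4).

Step 2 — sample covariance matrix, S[i,j] = (1/(n-1)) · Σ_k (x_{k,i} - mean_i) · (x_{k,j} - mean_j), divisor n-1 = 4:
  S[X_1,X_1] = ((-3.6)·(-3.6) + (4.4)·(4.4) + (-2.6)·(-2.6) + (1.4)·(1.4) + (0.4)·(0.4)) / 4 = 41.2/4 = 10.3
  S[X_1,X_2] = ((-3.6)·(-0.4) + (4.4)·(3.6) + (-2.6)·(-2.4) + (1.4)·(-4.4) + (0.4)·(3.6)) / 4 = 18.8/4 = 4.7
  S[X_2,X_2] = ((-0.4)·(-0.4) + (3.6)·(3.6) + (-2.4)·(-2.4) + (-4.4)·(-4.4) + (3.6)·(3.6)) / 4 = 51.2/4 = 12.8
  S = [[10.3, 4.7],
 [4.7, 12.8]].

Step 3 — invert S. det(S) = 10.3·12.8 - (4.7)² = 109.75.
  S^{-1} = (1/det) · [[d, -b], [-b, a]] = [[0.1166, -0.0428],
 [-0.0428, 0.0938]].

Step 4 — quadratic form (x̄ - mu_0)^T · S^{-1} · (x̄ - mu_0):
  S^{-1} · (x̄ - mu_0) = (-0.4993, 0.3708),
  (x̄ - mu_0)^T · [...] = (-3.4)·(-0.4993) + (2.4)·(0.3708) = 2.5877.

Step 5 — scale by n: T² = 5 · 2.5877 = 12.9385.

T² ≈ 12.9385


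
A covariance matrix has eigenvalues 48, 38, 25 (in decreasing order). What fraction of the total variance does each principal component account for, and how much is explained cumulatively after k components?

Step 1 — total variance = trace(Sigma) = Σ λ_i = 48 + 38 + 25 = 111.

Step 2 — fraction explained by component i = λ_i / Σ λ:
  PC1: 48/111 = 0.4324
  PC2: 38/111 = 0.3423
  PC3: 25/111 = 0.2252

Step 3 — cumulative fraction after k components = (λ_1 + ... + λ_k) / Σ λ:
  k = 1: 48/111 = 0.4324
  k = 2: (48 + 38)/111 = 86/111 = 0.7748
  k = 3: (48 + 38 + 25)/111 = 111/111 = 1

Summary (fraction, with percent):

explained: PC1 0.4324 (43.24%), PC2 0.3423 (34.23%), PC3 0.2252 (22.52%);  cumulative: 0.4324, 0.7748, 1


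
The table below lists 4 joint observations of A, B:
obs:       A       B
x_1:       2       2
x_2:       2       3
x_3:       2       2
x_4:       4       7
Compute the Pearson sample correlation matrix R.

Step 1 — column means:
  mean(A) = (2 + 2 + 2 + 4) / 4 = 10/4 = 2.5
  mean(B) = (2 + 3 + 2 + 7) / 4 = 14/4 = 3.5

Step 2 — sample variances and covariances s[i,j] = (1/(n-1)) · Σ_k (x_{k,i} - mean_i) · (x_{k,j} - mean_j), with n-1 = 3:
  s[A,A] = ((-0.5)·(-0.5) + (-0.5)·(-0.5) + (-0.5)·(-0.5) + (1.5)·(1.5)) / 3 = 3/3 = 1
  s[A,B] = ((-0.5)·(-1.5) + (-0.5)·(-0.5) + (-0.5)·(-1.5) + (1.5)·(3.5)) / 3 = 7/3 = 2.3333
  s[B,B] = ((-1.5)·(-1.5) + (-0.5)·(-0.5) + (-1.5)·(-1.5) + (3.5)·(3.5)) / 3 = 17/3 = 5.6667
  Sample standard deviations s_i = √(s[i,i]):
  s(A) = √(1) = 1
  s(B) = √(5.6667) = 2.3805

Step 3 — r_{ij} = s_{ij} / (s_i · s_j):
  r[A,A] = 1 (diagonal).
  r[A,B] = 2.3333 / (1 · 2.3805) = 2.3333 / 2.3805 = 0.9802
  r[B,B] = 1 (diagonal).

R is symmetric with unit diagonal. Assembling:

R = [[1, 0.9802],
 [0.9802, 1]]


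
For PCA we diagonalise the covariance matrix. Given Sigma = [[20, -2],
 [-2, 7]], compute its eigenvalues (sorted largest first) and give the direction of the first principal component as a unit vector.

Step 1 — characteristic polynomial of 2×2 Sigma:
  det(Sigma - λI) = λ² - trace · λ + det = 0.
  trace = 20 + 7 = 27, det = 20·7 - (-2)² = 136.
Step 2 — discriminant:
  Δ = trace² - 4·det = 729 - 544 = 185.
Step 3 — eigenvalues:
  λ = (trace ± √Δ)/2 = (27 ± 13.6015)/2,
  λ_1 = 20.3007,  λ_2 = 6.6993.

Step 4 — unit eigenvector for λ_1: solve (Sigma - λ_1 I)v = 0. First row:
  (20 - 20.3007)·v_x + (-2)·v_y = 0, i.e. (-0.3007)·v_x + (-2)·v_y = 0,
  so v ∝ (b, λ_1 - a) = (-2, 0.3007); multiply by -1 so the first entry is positive: u = (2, -0.3007).
  ||u|| = √((2)² + (-0.3007)²) = √(4.0904) ≈ 2.0225,
  v_1 = u/||u|| ≈ (0.9889, -0.1487) (||v_1|| = 1).

λ_1 = 20.3007,  λ_2 = 6.6993;  v_1 ≈ (0.9889, -0.1487)


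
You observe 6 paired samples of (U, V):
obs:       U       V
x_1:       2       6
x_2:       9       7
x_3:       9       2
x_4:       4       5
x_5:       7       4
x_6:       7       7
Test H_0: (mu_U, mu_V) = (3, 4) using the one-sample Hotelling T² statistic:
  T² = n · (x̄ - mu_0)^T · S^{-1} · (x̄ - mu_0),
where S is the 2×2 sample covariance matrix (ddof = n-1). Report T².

Step 1 — sample mean vector:
  mean(U) = (2 + 9 + 9 + 4 + 7 + 7) / 6 = 38/6 = 6.3333
  mean(V) = (6 + 7 + 2 + 5 + 4 + 7) / 6 = 31/6 = 5.1667
  x̄ = (6.3333, 5.1667),  deviation x̄ - mu_0 = (6.3333, 5.1667) - (3, 4) = (3.3333, 1.1667).

Step 2 — sample covariance matrix, S[i,j] = (1/(n-1)) · Σ_k (x_{k,i} - mean_i) · (x_{k,j} - mean_j), divisor n-1 = 5:
  S[U,U] = ((-4.3333)·(-4.3333) + (2.6667)·(2.6667) + (2.6667)·(2.6667) + (-2.3333)·(-2.3333) + (0.6667)·(0.6667) + (0.6667)·(0.6667)) / 5 = 39.3333/5 = 7.8667
  S[U,V] = ((-4.3333)·(0.8333) + (2.6667)·(1.8333) + (2.6667)·(-3.1667) + (-2.3333)·(-0.1667) + (0.6667)·(-1.1667) + (0.6667)·(1.8333)) / 5 = -6.3333/5 = -1.2667
  S[V,V] = ((0.8333)·(0.8333) + (1.8333)·(1.8333) + (-3.1667)·(-3.1667) + (-0.1667)·(-0.1667) + (-1.1667)·(-1.1667) + (1.8333)·(1.8333)) / 5 = 18.8333/5 = 3.7667
  S = [[7.8667, -1.2667],
 [-1.2667, 3.7667]].

Step 3 — invert S. det(S) = 7.8667·3.7667 - (-1.2667)² = 28.0267.
  S^{-1} = (1/det) · [[d, -b], [-b, a]] = [[0.1344, 0.0452],
 [0.0452, 0.2807]].

Step 4 — quadratic form (x̄ - mu_0)^T · S^{-1} · (x̄ - mu_0):
  S^{-1} · (x̄ - mu_0) = (0.5007, 0.4781),
  (x̄ - mu_0)^T · [...] = (3.3333)·(0.5007) + (1.1667)·(0.4781) = 2.2268.

Step 5 — scale by n: T² = 6 · 2.2268 = 13.3611.

T² ≈ 13.3611


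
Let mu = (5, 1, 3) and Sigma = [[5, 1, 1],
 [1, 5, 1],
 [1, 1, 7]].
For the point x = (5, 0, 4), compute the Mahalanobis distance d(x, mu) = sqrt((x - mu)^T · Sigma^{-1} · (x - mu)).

Step 1 — centre the observation: (x - mu) = (0, -1, 1).

Step 2 — invert Sigma (cofactor / det for 3×3, or solve directly):
  Sigma^{-1} = [[0.2125, -0.0375, -0.025],
 [-0.0375, 0.2125, -0.025],
 [-0.025, -0.025, 0.15]].

Step 3 — form the quadratic (x - mu)^T · Sigma^{-1} · (x - mu):
  Sigma^{-1} · (x - mu) = (0.0125, -0.2375, 0.175).
  (x - mu)^T · [Sigma^{-1} · (x - mu)] = (0)·(0.0125) + (-1)·(-0.2375) + (1)·(0.175) = 0.4125.

Step 4 — take square root: d = √(0.4125) ≈ 0.6423.

d(x, mu) = √(0.4125) ≈ 0.6423


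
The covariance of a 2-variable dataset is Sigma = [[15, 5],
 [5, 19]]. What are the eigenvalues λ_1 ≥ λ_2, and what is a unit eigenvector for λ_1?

Step 1 — characteristic polynomial of 2×2 Sigma:
  det(Sigma - λI) = λ² - trace · λ + det = 0.
  trace = 15 + 19 = 34, det = 15·19 - (5)² = 260.
Step 2 — discriminant:
  Δ = trace² - 4·det = 1156 - 1040 = 116.
Step 3 — eigenvalues:
  λ = (trace ± √Δ)/2 = (34 ± 10.7703)/2,
  λ_1 = 22.3852,  λ_2 = 11.6148.

Step 4 — unit eigenvector for λ_1: solve (Sigma - λ_1 I)v = 0. First row:
  (15 - 22.3852)·v_x + (5)·v_y = 0, i.e. (-7.3852)·v_x + (5)·v_y = 0,
  so v ∝ (b, λ_1 - a) = (5, 7.3852) = u.
  ||u|| = √((5)² + (7.3852)²) = √(79.5407) ≈ 8.9186,
  v_1 = u/||u|| ≈ (0.5606, 0.8281) (||v_1|| = 1).

λ_1 = 22.3852,  λ_2 = 11.6148;  v_1 ≈ (0.5606, 0.8281)


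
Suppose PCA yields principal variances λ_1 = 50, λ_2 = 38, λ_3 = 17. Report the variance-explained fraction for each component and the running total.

Step 1 — total variance = trace(Sigma) = Σ λ_i = 50 + 38 + 17 = 105.

Step 2 — fraction explained by component i = λ_i / Σ λ:
  PC1: 50/105 = 0.4762
  PC2: 38/105 = 0.3619
  PC3: 17/105 = 0.1619

Step 3 — cumulative fraction after k components = (λ_1 + ... + λ_k) / Σ λ:
  k = 1: 50/105 = 0.4762
  k = 2: (50 + 38)/105 = 88/105 = 0.8381
  k = 3: (50 + 38 + 17)/105 = 105/105 = 1

Summary (fraction, with percent):

explained: PC1 0.4762 (47.62%), PC2 0.3619 (36.19%), PC3 0.1619 (16.19%);  cumulative: 0.4762, 0.8381, 1


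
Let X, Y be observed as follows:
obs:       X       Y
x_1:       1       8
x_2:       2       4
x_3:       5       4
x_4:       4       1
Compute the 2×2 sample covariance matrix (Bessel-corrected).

Step 1 — column means:
  mean(X) = (1 + 2 + 5 + 4) / 4 = 12/4 = 3
  mean(Y) = (8 + 4 + 4 + 1) / 4 = 17/4 = 4.25

Step 2 — sample covariance S[i,j] = (1/(n-1)) · Σ_k (x_{k,i} - mean_i) · (x_{k,j} - mean_j), with n-1 = 3.
  S[X,X] = ((-2)·(-2) + (-1)·(-1) + (2)·(2) + (1)·(1)) / 3 = 10/3 = 3.3333
  S[X,Y] = ((-2)·(3.75) + (-1)·(-0.25) + (2)·(-0.25) + (1)·(-3.25)) / 3 = -11/3 = -3.6667
  S[Y,Y] = ((3.75)·(3.75) + (-0.25)·(-0.25) + (-0.25)·(-0.25) + (-3.25)·(-3.25)) / 3 = 24.75/3 = 8.25

S is symmetric (S[j,i] = S[i,j]). Assembling:

S = [[3.3333, -3.6667],
 [-3.6667, 8.25]]


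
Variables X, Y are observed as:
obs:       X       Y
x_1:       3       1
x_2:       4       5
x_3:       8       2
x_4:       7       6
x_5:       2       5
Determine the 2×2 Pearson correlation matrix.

Step 1 — column means:
  mean(X) = (3 + 4 + 8 + 7 + 2) / 5 = 24/5 = 4.8
  mean(Y) = (1 + 5 + 2 + 6 + 5) / 5 = 19/5 = 3.8

Step 2 — sample variances and covariances s[i,j] = (1/(n-1)) · Σ_k (x_{k,i} - mean_i) · (x_{k,j} - mean_j), with n-1 = 4:
  s[X,X] = ((-1.8)·(-1.8) + (-0.8)·(-0.8) + (3.2)·(3.2) + (2.2)·(2.2) + (-2.8)·(-2.8)) / 4 = 26.8/4 = 6.7
  s[X,Y] = ((-1.8)·(-2.8) + (-0.8)·(1.2) + (3.2)·(-1.8) + (2.2)·(2.2) + (-2.8)·(1.2)) / 4 = -0.2/4 = -0.05
  s[Y,Y] = ((-2.8)·(-2.8) + (1.2)·(1.2) + (-1.8)·(-1.8) + (2.2)·(2.2) + (1.2)·(1.2)) / 4 = 18.8/4 = 4.7
  Sample standard deviations s_i = √(s[i,i]):
  s(X) = √(6.7) = 2.5884
  s(Y) = √(4.7) = 2.1679

Step 3 — r_{ij} = s_{ij} / (s_i · s_j):
  r[X,X] = 1 (diagonal).
  r[X,Y] = -0.05 / (2.5884 · 2.1679) = -0.05 / 5.6116 = -0.0089
  r[Y,Y] = 1 (diagonal).

R is symmetric with unit diagonal. Assembling:

R = [[1, -0.0089],
 [-0.0089, 1]]


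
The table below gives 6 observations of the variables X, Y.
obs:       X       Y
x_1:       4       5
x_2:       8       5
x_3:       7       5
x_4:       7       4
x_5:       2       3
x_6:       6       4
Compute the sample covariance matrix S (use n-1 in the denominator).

Step 1 — column means:
  mean(X) = (4 + 8 + 7 + 7 + 2 + 6) / 6 = 34/6 = 5.6667
  mean(Y) = (5 + 5 + 5 + 4 + 3 + 4) / 6 = 26/6 = 4.3333

Step 2 — sample covariance S[i,j] = (1/(n-1)) · Σ_k (x_{k,i} - mean_i) · (x_{k,j} - mean_j), with n-1 = 5.
  S[X,X] = ((-1.6667)·(-1.6667) + (2.3333)·(2.3333) + (1.3333)·(1.3333) + (1.3333)·(1.3333) + (-3.6667)·(-3.6667) + (0.3333)·(0.3333)) / 5 = 25.3333/5 = 5.0667
  S[X,Y] = ((-1.6667)·(0.6667) + (2.3333)·(0.6667) + (1.3333)·(0.6667) + (1.3333)·(-0.3333) + (-3.6667)·(-1.3333) + (0.3333)·(-0.3333)) / 5 = 5.6667/5 = 1.1333
  S[Y,Y] = ((0.6667)·(0.6667) + (0.6667)·(0.6667) + (0.6667)·(0.6667) + (-0.3333)·(-0.3333) + (-1.3333)·(-1.3333) + (-0.3333)·(-0.3333)) / 5 = 3.3333/5 = 0.6667

S is symmetric (S[j,i] = S[i,j]). Assembling:

S = [[5.0667, 1.1333],
 [1.1333, 0.6667]]


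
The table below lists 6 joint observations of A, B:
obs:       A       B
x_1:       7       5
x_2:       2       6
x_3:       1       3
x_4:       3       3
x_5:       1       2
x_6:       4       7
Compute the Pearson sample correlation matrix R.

Step 1 — column means:
  mean(A) = (7 + 2 + 1 + 3 + 1 + 4) / 6 = 18/6 = 3
  mean(B) = (5 + 6 + 3 + 3 + 2 + 7) / 6 = 26/6 = 4.3333

Step 2 — sample variances and covariances s[i,j] = (1/(n-1)) · Σ_k (x_{k,i} - mean_i) · (x_{k,j} - mean_j), with n-1 = 5:
  s[A,A] = ((4)·(4) + (-1)·(-1) + (-2)·(-2) + (0)·(0) + (-2)·(-2) + (1)·(1)) / 5 = 26/5 = 5.2
  s[A,B] = ((4)·(0.6667) + (-1)·(1.6667) + (-2)·(-1.3333) + (0)·(-1.3333) + (-2)·(-2.3333) + (1)·(2.6667)) / 5 = 11/5 = 2.2
  s[B,B] = ((0.6667)·(0.6667) + (1.6667)·(1.6667) + (-1.3333)·(-1.3333) + (-1.3333)·(-1.3333) + (-2.3333)·(-2.3333) + (2.6667)·(2.6667)) / 5 = 19.3333/5 = 3.8667
  Sample standard deviations s_i = √(s[i,i]):
  s(A) = √(5.2) = 2.2804
  s(B) = √(3.8667) = 1.9664

Step 3 — r_{ij} = s_{ij} / (s_i · s_j):
  r[A,A] = 1 (diagonal).
  r[A,B] = 2.2 / (2.2804 · 1.9664) = 2.2 / 4.484 = 0.4906
  r[B,B] = 1 (diagonal).

R is symmetric with unit diagonal. Assembling:

R = [[1, 0.4906],
 [0.4906, 1]]


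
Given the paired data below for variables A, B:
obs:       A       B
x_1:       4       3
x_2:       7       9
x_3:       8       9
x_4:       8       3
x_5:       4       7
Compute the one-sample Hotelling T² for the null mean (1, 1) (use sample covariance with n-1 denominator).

Step 1 — sample mean vector:
  mean(A) = (4 + 7 + 8 + 8 + 4) / 5 = 31/5 = 6.2
  mean(B) = (3 + 9 + 9 + 3 + 7) / 5 = 31/5 = 6.2
  x̄ = (6.2, 6.2),  deviation x̄ - mu_0 = (6.2, 6.2) - (1, 1) = (5.2, 5.2).

Step 2 — sample covariance matrix, S[i,j] = (1/(n-1)) · Σ_k (x_{k,i} - mean_i) · (x_{k,j} - mean_j), divisor n-1 = 4:
  S[A,A] = ((-2.2)·(-2.2) + (0.8)·(0.8) + (1.8)·(1.8) + (1.8)·(1.8) + (-2.2)·(-2.2)) / 4 = 16.8/4 = 4.2
  S[A,B] = ((-2.2)·(-3.2) + (0.8)·(2.8) + (1.8)·(2.8) + (1.8)·(-3.2) + (-2.2)·(0.8)) / 4 = 6.8/4 = 1.7
  S[B,B] = ((-3.2)·(-3.2) + (2.8)·(2.8) + (2.8)·(2.8) + (-3.2)·(-3.2) + (0.8)·(0.8)) / 4 = 36.8/4 = 9.2
  S = [[4.2, 1.7],
 [1.7, 9.2]].

Step 3 — invert S. det(S) = 4.2·9.2 - (1.7)² = 35.75.
  S^{-1} = (1/det) · [[d, -b], [-b, a]] = [[0.2573, -0.0476],
 [-0.0476, 0.1175]].

Step 4 — quadratic form (x̄ - mu_0)^T · S^{-1} · (x̄ - mu_0):
  S^{-1} · (x̄ - mu_0) = (1.0909, 0.3636),
  (x̄ - mu_0)^T · [...] = (5.2)·(1.0909) + (5.2)·(0.3636) = 7.5636.

Step 5 — scale by n: T² = 5 · 7.5636 = 37.8182.

T² ≈ 37.8182


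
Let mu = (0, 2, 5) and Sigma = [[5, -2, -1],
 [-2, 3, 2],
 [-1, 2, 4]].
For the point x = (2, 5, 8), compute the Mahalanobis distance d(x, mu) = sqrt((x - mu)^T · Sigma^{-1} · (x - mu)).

Step 1 — centre the observation: (x - mu) = (2, 3, 3).

Step 2 — invert Sigma (cofactor / det for 3×3, or solve directly):
  Sigma^{-1} = [[0.2759, 0.2069, -0.0345],
 [0.2069, 0.6552, -0.2759],
 [-0.0345, -0.2759, 0.3793]].

Step 3 — form the quadratic (x - mu)^T · Sigma^{-1} · (x - mu):
  Sigma^{-1} · (x - mu) = (1.069, 1.5517, 0.2414).
  (x - mu)^T · [Sigma^{-1} · (x - mu)] = (2)·(1.069) + (3)·(1.5517) + (3)·(0.2414) = 7.5172.

Step 4 — take square root: d = √(7.5172) ≈ 2.7418.

d(x, mu) = √(7.5172) ≈ 2.7418


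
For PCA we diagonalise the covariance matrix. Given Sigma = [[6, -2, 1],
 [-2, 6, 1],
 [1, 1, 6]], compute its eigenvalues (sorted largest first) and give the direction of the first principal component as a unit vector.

Step 1 — characteristic polynomial p(λ) = det(λI - Sigma) = λ³ - tr·λ² + c_1·λ - det, where tr = trace, c_1 = sum of the principal 2×2 minors, det = det(Sigma):
  tr = 6 + 6 + 6 = 18,
  c_1 = (6·6 - (-2)²) + (6·6 - (1)²) + (6·6 - (1)²) = 32 + 35 + 35 = 102,
  det = 6·(6·6 - (1)²) - (-2)·((-2)·6 - (1)·(1)) + (1)·((-2)·(1) - 6·(1)) = 6·(35) - (-2)·(-13) + (1)·(-8) = 176.
  So p(λ) = λ³ - 18λ² + 102λ - 176.
Step 2 — look for an integer root (rational root theorem: any rational root is an integer divisor of 176). Testing λ = 8:
  p(8) = 512 - 1152 + 816 - 176 = 0  ✓
  Dividing out (λ - 8): p(λ) = (λ - 8)(λ² - 10λ + 22).
Step 3 — remaining eigenvalues from the quadratic λ² - 10λ + 22 = 0:
  Δ = 10² - 4·22 = 100 - 88 = 12,  λ = (10 ± √12)/2 = (10 ± 3.4641)/2 ≈ 6.7321 or 3.2679.
  Sorted: λ_1 = 8,  λ_2 = 6.7321,  λ_3 = 3.2679  (check: sum = 18 = tr ✓).

Step 4 — unit eigenvector for λ_1 = 8: v spans the null space of (Sigma - λ_1 I), whose rows are
  r_1 = (-2, -2, 1),  r_2 = (-2, -2, 1),  r_3 = (1, 1, -2).
  v is orthogonal to every row, so take v ∝ r_1 × r_3 = ((-2)·(-2) - (1)·(1), (1)·(1) - (-2)·(-2), (-2)·(1) - (-2)·(1)) = (3, -3, 0).
  Rescale (divide by 3): u = (1, -1, 0).
  ||u|| = √((1)² + (-1)² + (0)²) = √(2) ≈ 1.4142,  v_1 = u/||u|| ≈ (0.7071, -0.7071, 0) (||v_1|| = 1).

λ_1 = 8,  λ_2 = 6.7321,  λ_3 = 3.2679;  v_1 ≈ (0.7071, -0.7071, 0)


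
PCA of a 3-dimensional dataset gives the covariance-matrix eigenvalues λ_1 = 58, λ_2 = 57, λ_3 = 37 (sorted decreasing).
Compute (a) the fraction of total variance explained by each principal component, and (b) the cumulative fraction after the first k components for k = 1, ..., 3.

Step 1 — total variance = trace(Sigma) = Σ λ_i = 58 + 57 + 37 = 152.

Step 2 — fraction explained by component i = λ_i / Σ λ:
  PC1: 58/152 = 0.3816
  PC2: 57/152 = 0.375
  PC3: 37/152 = 0.2434

Step 3 — cumulative fraction after k components = (λ_1 + ... + λ_k) / Σ λ:
  k = 1: 58/152 = 0.3816
  k = 2: (58 + 57)/152 = 115/152 = 0.7566
  k = 3: (58 + 57 + 37)/152 = 152/152 = 1

Summary (fraction, with percent):

explained: PC1 0.3816 (38.16%), PC2 0.375 (37.5%), PC3 0.2434 (24.34%);  cumulative: 0.3816, 0.7566, 1


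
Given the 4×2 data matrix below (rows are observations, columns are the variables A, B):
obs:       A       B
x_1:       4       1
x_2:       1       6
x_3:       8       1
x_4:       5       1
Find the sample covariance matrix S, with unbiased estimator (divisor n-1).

Step 1 — column means:
  mean(A) = (4 + 1 + 8 + 5) / 4 = 18/4 = 4.5
  mean(B) = (1 + 6 + 1 + 1) / 4 = 9/4 = 2.25

Step 2 — sample covariance S[i,j] = (1/(n-1)) · Σ_k (x_{k,i} - mean_i) · (x_{k,j} - mean_j), with n-1 = 3.
  S[A,A] = ((-0.5)·(-0.5) + (-3.5)·(-3.5) + (3.5)·(3.5) + (0.5)·(0.5)) / 3 = 25/3 = 8.3333
  S[A,B] = ((-0.5)·(-1.25) + (-3.5)·(3.75) + (3.5)·(-1.25) + (0.5)·(-1.25)) / 3 = -17.5/3 = -5.8333
  S[B,B] = ((-1.25)·(-1.25) + (3.75)·(3.75) + (-1.25)·(-1.25) + (-1.25)·(-1.25)) / 3 = 18.75/3 = 6.25

S is symmetric (S[j,i] = S[i,j]). Assembling:

S = [[8.3333, -5.8333],
 [-5.8333, 6.25]]


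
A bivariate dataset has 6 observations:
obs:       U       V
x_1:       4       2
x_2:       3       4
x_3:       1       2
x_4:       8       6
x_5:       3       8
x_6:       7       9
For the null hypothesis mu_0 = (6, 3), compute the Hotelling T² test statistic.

Step 1 — sample mean vector:
  mean(U) = (4 + 3 + 1 + 8 + 3 + 7) / 6 = 26/6 = 4.3333
  mean(V) = (2 + 4 + 2 + 6 + 8 + 9) / 6 = 31/6 = 5.1667
  x̄ = (4.3333, 5.1667),  deviation x̄ - mu_0 = (4.3333, 5.1667) - (6, 3) = (-1.6667, 2.1667).

Step 2 — sample covariance matrix, S[i,j] = (1/(n-1)) · Σ_k (x_{k,i} - mean_i) · (x_{k,j} - mean_j), divisor n-1 = 5:
  S[U,U] = ((-0.3333)·(-0.3333) + (-1.3333)·(-1.3333) + (-3.3333)·(-3.3333) + (3.6667)·(3.6667) + (-1.3333)·(-1.3333) + (2.6667)·(2.6667)) / 5 = 35.3333/5 = 7.0667
  S[U,V] = ((-0.3333)·(-3.1667) + (-1.3333)·(-1.1667) + (-3.3333)·(-3.1667) + (3.6667)·(0.8333) + (-1.3333)·(2.8333) + (2.6667)·(3.8333)) / 5 = 22.6667/5 = 4.5333
  S[V,V] = ((-3.1667)·(-3.1667) + (-1.1667)·(-1.1667) + (-3.1667)·(-3.1667) + (0.8333)·(0.8333) + (2.8333)·(2.8333) + (3.8333)·(3.8333)) / 5 = 44.8333/5 = 8.9667
  S = [[7.0667, 4.5333],
 [4.5333, 8.9667]].

Step 3 — invert S. det(S) = 7.0667·8.9667 - (4.5333)² = 42.8133.
  S^{-1} = (1/det) · [[d, -b], [-b, a]] = [[0.2094, -0.1059],
 [-0.1059, 0.1651]].

Step 4 — quadratic form (x̄ - mu_0)^T · S^{-1} · (x̄ - mu_0):
  S^{-1} · (x̄ - mu_0) = (-0.5785, 0.5341),
  (x̄ - mu_0)^T · [...] = (-1.6667)·(-0.5785) + (2.1667)·(0.5341) = 2.1214.

Step 5 — scale by n: T² = 6 · 2.1214 = 12.7281.

T² ≈ 12.7281


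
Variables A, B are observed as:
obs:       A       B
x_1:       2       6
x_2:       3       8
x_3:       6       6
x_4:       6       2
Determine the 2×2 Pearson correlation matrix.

Step 1 — column means:
  mean(A) = (2 + 3 + 6 + 6) / 4 = 17/4 = 4.25
  mean(B) = (6 + 8 + 6 + 2) / 4 = 22/4 = 5.5

Step 2 — sample variances and covariances s[i,j] = (1/(n-1)) · Σ_k (x_{k,i} - mean_i) · (x_{k,j} - mean_j), with n-1 = 3:
  s[A,A] = ((-2.25)·(-2.25) + (-1.25)·(-1.25) + (1.75)·(1.75) + (1.75)·(1.75)) / 3 = 12.75/3 = 4.25
  s[A,B] = ((-2.25)·(0.5) + (-1.25)·(2.5) + (1.75)·(0.5) + (1.75)·(-3.5)) / 3 = -9.5/3 = -3.1667
  s[B,B] = ((0.5)·(0.5) + (2.5)·(2.5) + (0.5)·(0.5) + (-3.5)·(-3.5)) / 3 = 19/3 = 6.3333
  Sample standard deviations s_i = √(s[i,i]):
  s(A) = √(4.25) = 2.0616
  s(B) = √(6.3333) = 2.5166

Step 3 — r_{ij} = s_{ij} / (s_i · s_j):
  r[A,A] = 1 (diagonal).
  r[A,B] = -3.1667 / (2.0616 · 2.5166) = -3.1667 / 5.1881 = -0.6104
  r[B,B] = 1 (diagonal).

R is symmetric with unit diagonal. Assembling:

R = [[1, -0.6104],
 [-0.6104, 1]]


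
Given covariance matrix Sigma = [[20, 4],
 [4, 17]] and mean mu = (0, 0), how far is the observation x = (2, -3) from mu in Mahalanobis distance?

Step 1 — centre the observation: (x - mu) = (2, -3).

Step 2 — invert Sigma. det(Sigma) = 20·17 - (4)² = 324.
  Sigma^{-1} = (1/det) · [[d, -b], [-b, a]] = [[0.0525, -0.0123],
 [-0.0123, 0.0617]].

Step 3 — form the quadratic (x - mu)^T · Sigma^{-1} · (x - mu):
  Sigma^{-1} · (x - mu) = (0.142, -0.2099).
  (x - mu)^T · [Sigma^{-1} · (x - mu)] = (2)·(0.142) + (-3)·(-0.2099) = 0.9136.

Step 4 — take square root: d = √(0.9136) ≈ 0.9558.

d(x, mu) = √(0.9136) ≈ 0.9558


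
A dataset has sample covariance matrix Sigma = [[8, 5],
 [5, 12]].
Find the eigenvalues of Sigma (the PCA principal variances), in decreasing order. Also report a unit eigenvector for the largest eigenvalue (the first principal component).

Step 1 — characteristic polynomial of 2×2 Sigma:
  det(Sigma - λI) = λ² - trace · λ + det = 0.
  trace = 8 + 12 = 20, det = 8·12 - (5)² = 71.
Step 2 — discriminant:
  Δ = trace² - 4·det = 400 - 284 = 116.
Step 3 — eigenvalues:
  λ = (trace ± √Δ)/2 = (20 ± 10.7703)/2,
  λ_1 = 15.3852,  λ_2 = 4.6148.

Step 4 — unit eigenvector for λ_1: solve (Sigma - λ_1 I)v = 0. First row:
  (8 - 15.3852)·v_x + (5)·v_y = 0, i.e. (-7.3852)·v_x + (5)·v_y = 0,
  so v ∝ (b, λ_1 - a) = (5, 7.3852) = u.
  ||u|| = √((5)² + (7.3852)²) = √(79.5407) ≈ 8.9186,
  v_1 = u/||u|| ≈ (0.5606, 0.8281) (||v_1|| = 1).

λ_1 = 15.3852,  λ_2 = 4.6148;  v_1 ≈ (0.5606, 0.8281)
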